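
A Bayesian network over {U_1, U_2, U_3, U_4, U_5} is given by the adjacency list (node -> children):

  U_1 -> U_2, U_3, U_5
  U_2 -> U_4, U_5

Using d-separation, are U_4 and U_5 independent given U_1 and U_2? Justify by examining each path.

Yes

We examine all 2 paths between U_4 and U_5:
Path 1: U_4 ← U_2 → U_5
  U_2 is a fork here and U_2 is conditioned on, so the path is blocked at U_2.
Path 2: U_4 ← U_2 ← U_1 → U_5
  U_2 is a chain here and U_2 is conditioned on, so the path is blocked at U_2.
Every path is blocked, so U_4 and U_5 are d-separated given {U_1, U_2}.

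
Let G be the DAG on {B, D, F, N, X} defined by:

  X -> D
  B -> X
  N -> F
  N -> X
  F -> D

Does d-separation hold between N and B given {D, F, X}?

Enumerating the 2 paths from N to B and testing each for blocking by {D, F, X}:
Path 1: N → X ← B
  X is a collider and X is conditioned on, which opens it — no node blocks this path, so it is active.
Path 2: N → F → D ← X ← B
  F is a chain here and F is conditioned on, so the path is blocked at F.
Because an active path exists, N and B are not d-separated.

No — N and B are not d-separated given {D, F, X}.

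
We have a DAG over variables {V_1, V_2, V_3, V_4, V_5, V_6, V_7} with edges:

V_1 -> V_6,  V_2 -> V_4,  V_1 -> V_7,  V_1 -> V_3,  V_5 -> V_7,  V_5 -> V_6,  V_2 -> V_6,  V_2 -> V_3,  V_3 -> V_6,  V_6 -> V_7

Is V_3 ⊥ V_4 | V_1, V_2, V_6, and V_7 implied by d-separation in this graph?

Enumerating the 5 paths from V_3 to V_4 and testing each for blocking by {V_1, V_2, V_6, V_7}:
Path 1: V_3 ← V_2 → V_4
  V_2 is a fork here and V_2 is conditioned on, so the path is blocked at V_2.
Path 2: V_3 → V_6 ← V_2 → V_4
  V_2 is a fork here and V_2 is conditioned on, so the path is blocked at V_2.
Path 3: V_3 ← V_1 → V_6 ← V_2 → V_4
  V_1 is a fork here and V_1 is conditioned on, so the path is blocked at V_1.
Path 4: V_3 ← V_1 → V_7 ← V_6 ← V_2 → V_4
  V_1 is a fork here and V_1 is conditioned on, so the path is blocked at V_1.
Path 5: V_3 ← V_1 → V_7 ← V_5 → V_6 ← V_2 → V_4
  V_1 is a fork here and V_1 is conditioned on, so the path is blocked at V_1.
Every path is blocked, so V_3 and V_4 are d-separated given {V_1, V_2, V_6, V_7}.

Yes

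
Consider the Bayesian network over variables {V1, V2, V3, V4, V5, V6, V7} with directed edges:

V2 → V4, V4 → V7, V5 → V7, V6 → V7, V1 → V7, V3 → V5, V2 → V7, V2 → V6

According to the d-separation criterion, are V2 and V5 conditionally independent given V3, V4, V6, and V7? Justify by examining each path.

We examine all 3 paths between V2 and V5:
Path 1: V2 → V4 → V7 ← V5
  V4 is a chain here and V4 is conditioned on, so the path is blocked at V4.
Path 2: V2 → V6 → V7 ← V5
  V6 is a chain here and V6 is conditioned on, so the path is blocked at V6.
Path 3: V2 → V7 ← V5
  V7 is a collider and V7 is conditioned on, which opens it — no node blocks this path, so it is active.
At least one path is unblocked, so d-separation fails.

No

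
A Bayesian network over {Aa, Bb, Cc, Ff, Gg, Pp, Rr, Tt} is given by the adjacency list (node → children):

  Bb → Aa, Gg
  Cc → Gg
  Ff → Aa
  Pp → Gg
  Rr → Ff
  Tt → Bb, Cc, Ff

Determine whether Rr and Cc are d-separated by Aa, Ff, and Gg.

4 paths connect Rr and Cc; each must be blocked for d-separation to hold:
  1. Rr → Ff ← Tt → Cc — Ff:collider[open]; Tt:fork[open] ⇒ active
  2. Rr → Ff ← Tt → Bb → Gg ← Cc — Ff:collider[open]; Tt:fork[open]; Bb:chain[open]; Gg:collider[open] ⇒ active
  3. Rr → Ff → Aa ← Bb ← Tt → Cc — Ff:chain[blocks]; Aa:collider[open]; Bb:chain[open]; Tt:fork[open] ⇒ blocked
  4. Rr → Ff → Aa ← Bb → Gg ← Cc — Ff:chain[blocks]; Aa:collider[open]; Bb:fork[open]; Gg:collider[open] ⇒ blocked
At least one path is unblocked, so d-separation fails.

No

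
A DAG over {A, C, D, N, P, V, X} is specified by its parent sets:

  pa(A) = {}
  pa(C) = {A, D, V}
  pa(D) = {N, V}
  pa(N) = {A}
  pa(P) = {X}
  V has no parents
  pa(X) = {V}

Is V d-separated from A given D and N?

Enumerating the 4 paths from V to A and testing each for blocking by {D, N}:
Path 1: V → C ← A
  C is a collider here and neither C nor any of its descendants is conditioned on, so the collider stays closed — the path is blocked at C.
Path 2: V → C ← D ← N ← A
  C is a collider here and neither C nor any of its descendants is conditioned on, so the collider stays closed — the path is blocked at C.
Path 3: V → D → C ← A
  D is a chain here and D is conditioned on, so the path is blocked at D.
Path 4: V → D ← N ← A
  N is a chain here and N is conditioned on, so the path is blocked at N.
All paths are blocked; V ⊥ A | {D, N} holds.

Yes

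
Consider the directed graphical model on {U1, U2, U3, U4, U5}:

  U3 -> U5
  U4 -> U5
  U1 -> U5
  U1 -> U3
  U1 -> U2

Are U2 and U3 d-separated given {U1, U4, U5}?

Enumerating the 2 paths from U2 to U3 and testing each for blocking by {U1, U4, U5}:
Path 1: U2 ← U1 → U3
  U1 is a fork here and U1 is conditioned on, so the path is blocked at U1.
Path 2: U2 ← U1 → U5 ← U3
  U1 is a fork here and U1 is conditioned on, so the path is blocked at U1.
Since every path is blocked, d-separation holds.

Yes — U2 and U3 are d-separated given {U1, U4, U5}.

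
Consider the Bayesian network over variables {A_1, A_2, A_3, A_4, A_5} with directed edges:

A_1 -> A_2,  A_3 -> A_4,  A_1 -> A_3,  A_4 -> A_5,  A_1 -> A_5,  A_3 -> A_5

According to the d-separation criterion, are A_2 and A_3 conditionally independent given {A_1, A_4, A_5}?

Yes

There are 3 undirected paths between A_2 and A_3; checking each against the conditioning set {A_1, A_4, A_5}:
Path 1: A_2 ← A_1 → A_3
  A_1 is a fork here and A_1 is conditioned on, so the path is blocked at A_1.
Path 2: A_2 ← A_1 → A_5 ← A_4 ← A_3
  A_1 is a fork here and A_1 is conditioned on, so the path is blocked at A_1.
Path 3: A_2 ← A_1 → A_5 ← A_3
  A_1 is a fork here and A_1 is conditioned on, so the path is blocked at A_1.
All paths are blocked; A_2 ⊥ A_3 | {A_1, A_4, A_5} holds.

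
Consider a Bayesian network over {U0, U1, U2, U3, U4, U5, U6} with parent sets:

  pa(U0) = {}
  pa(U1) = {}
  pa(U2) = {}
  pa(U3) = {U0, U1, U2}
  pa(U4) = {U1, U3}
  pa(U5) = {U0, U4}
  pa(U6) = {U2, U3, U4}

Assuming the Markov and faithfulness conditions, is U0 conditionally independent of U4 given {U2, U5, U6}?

There are 5 undirected paths between U0 and U4; checking each against the conditioning set {U2, U5, U6}:
  1. U0 → U3 → U6 ← U4 — U3:chain[open]; U6:collider[open] ⇒ active
  2. U0 → U3 ← U2 → U6 ← U4 — U3:collider[open]; U2:fork[blocks]; U6:collider[open] ⇒ blocked
  3. U0 → U3 → U4 — U3:chain[open] ⇒ active
  4. U0 → U3 ← U1 → U4 — U3:collider[open]; U1:fork[open] ⇒ active
  5. U0 → U5 ← U4 — U5:collider[open] ⇒ active
Because an active path exists, U0 and U4 are not d-separated.

No — U0 and U4 are not d-separated given {U2, U5, U6}.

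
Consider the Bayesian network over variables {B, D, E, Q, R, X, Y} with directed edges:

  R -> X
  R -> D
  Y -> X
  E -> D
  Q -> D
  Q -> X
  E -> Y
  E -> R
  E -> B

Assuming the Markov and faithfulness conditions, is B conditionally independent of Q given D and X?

No — B and Q are not d-separated given {D, X}.

Enumerating the 6 paths from B to Q and testing each for blocking by {D, X}:
  1. B ← E → Y → X ← Q — E:fork[open]; Y:chain[open]; X:collider[open] ⇒ active
  2. B ← E → Y → X ← R → D ← Q — E:fork[open]; Y:chain[open]; X:collider[open]; R:fork[open]; D:collider[open] ⇒ active
  3. B ← E → D ← Q — E:fork[open]; D:collider[open] ⇒ active
  4. B ← E → D ← R → X ← Q — E:fork[open]; D:collider[open]; R:fork[open]; X:collider[open] ⇒ active
  5. B ← E → R → X ← Q — E:fork[open]; R:chain[open]; X:collider[open] ⇒ active
  6. B ← E → R → D ← Q — E:fork[open]; R:chain[open]; D:collider[open] ⇒ active
At least one path is unblocked, so d-separation fails.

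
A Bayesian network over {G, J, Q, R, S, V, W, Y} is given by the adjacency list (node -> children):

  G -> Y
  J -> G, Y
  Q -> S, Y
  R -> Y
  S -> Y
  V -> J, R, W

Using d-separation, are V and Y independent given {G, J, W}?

No — V and Y are not d-separated given {G, J, W}.

3 paths connect V and Y; each must be blocked for d-separation to hold:
  1. V → J → Y — J:chain[blocks] ⇒ blocked
  2. V → J → G → Y — J:chain[blocks]; G:chain[blocks] ⇒ blocked
  3. V → R → Y — R:chain[open] ⇒ active
At least one path is unblocked, so d-separation fails.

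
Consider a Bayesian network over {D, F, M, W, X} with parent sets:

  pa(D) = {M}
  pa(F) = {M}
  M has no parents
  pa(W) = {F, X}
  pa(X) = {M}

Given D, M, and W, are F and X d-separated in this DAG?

No — F and X are not d-separated given {D, M, W}.

Enumerating the 2 paths from F to X and testing each for blocking by {D, M, W}:
  1. F ← M → X — M:fork[blocks] ⇒ blocked
  2. F → W ← X — W:collider[open] ⇒ active
Because an active path exists, F and X are not d-separated.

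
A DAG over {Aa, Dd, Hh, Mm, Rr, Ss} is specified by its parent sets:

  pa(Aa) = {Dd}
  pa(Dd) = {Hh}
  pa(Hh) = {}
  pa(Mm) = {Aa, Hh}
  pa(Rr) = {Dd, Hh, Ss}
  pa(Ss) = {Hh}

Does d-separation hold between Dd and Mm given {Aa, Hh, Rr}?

Yes — Dd and Mm are d-separated given {Aa, Hh, Rr}.

We examine all 4 paths between Dd and Mm:
  1. Dd → Aa → Mm — Aa:chain[blocks] ⇒ blocked
  2. Dd ← Hh → Mm — Hh:fork[blocks] ⇒ blocked
  3. Dd → Rr ← Ss ← Hh → Mm — Rr:collider[open]; Ss:chain[open]; Hh:fork[blocks] ⇒ blocked
  4. Dd → Rr ← Hh → Mm — Rr:collider[open]; Hh:fork[blocks] ⇒ blocked
Since every path is blocked, d-separation holds.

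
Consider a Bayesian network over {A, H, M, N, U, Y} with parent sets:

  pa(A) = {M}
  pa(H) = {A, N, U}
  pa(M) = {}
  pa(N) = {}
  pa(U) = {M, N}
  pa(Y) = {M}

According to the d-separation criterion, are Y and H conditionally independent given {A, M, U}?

Yes

3 paths connect Y and H; each must be blocked for d-separation to hold:
Path 1: Y ← M → U → H
  M is a fork here and M is conditioned on, so the path is blocked at M.
Path 2: Y ← M → U ← N → H
  M is a fork here and M is conditioned on, so the path is blocked at M.
Path 3: Y ← M → A → H
  M is a fork here and M is conditioned on, so the path is blocked at M.
Every path is blocked, so Y and H are d-separated given {A, M, U}.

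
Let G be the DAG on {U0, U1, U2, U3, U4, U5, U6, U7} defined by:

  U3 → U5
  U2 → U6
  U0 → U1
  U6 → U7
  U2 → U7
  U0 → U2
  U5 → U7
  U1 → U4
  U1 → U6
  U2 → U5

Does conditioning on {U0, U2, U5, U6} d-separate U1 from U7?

Yes

We examine all 6 paths between U1 and U7:
Path 1: U1 ← U0 → U2 → U5 → U7
  U0 is a fork here and U0 is conditioned on, so the path is blocked at U0.
Path 2: U1 ← U0 → U2 → U7
  U0 is a fork here and U0 is conditioned on, so the path is blocked at U0.
Path 3: U1 ← U0 → U2 → U6 → U7
  U0 is a fork here and U0 is conditioned on, so the path is blocked at U0.
Path 4: U1 → U6 → U7
  U6 is a chain here and U6 is conditioned on, so the path is blocked at U6.
Path 5: U1 → U6 ← U2 → U5 → U7
  U2 is a fork here and U2 is conditioned on, so the path is blocked at U2.
Path 6: U1 → U6 ← U2 → U7
  U2 is a fork here and U2 is conditioned on, so the path is blocked at U2.
Every path is blocked, so U1 and U7 are d-separated given {U0, U2, U5, U6}.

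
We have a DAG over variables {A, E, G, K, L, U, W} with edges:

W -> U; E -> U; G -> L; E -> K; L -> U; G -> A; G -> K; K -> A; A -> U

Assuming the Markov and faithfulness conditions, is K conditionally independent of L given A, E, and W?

There are 6 undirected paths between K and L; checking each against the conditioning set {A, E, W}:
Path 1: K ← G → L
  G is a fork and G is not conditioned on — no node blocks this path, so it is active.
Path 2: K ← G → A → U ← L
  A is a chain here and A is conditioned on, so the path is blocked at A.
Path 3: K ← E → U ← L
  E is a fork here and E is conditioned on, so the path is blocked at E.
Path 4: K ← E → U ← A ← G → L
  E is a fork here and E is conditioned on, so the path is blocked at E.
Path 5: K → A ← G → L
  A is a collider and A is conditioned on, which opens it; G is a fork and G is not conditioned on — no node blocks this path, so it is active.
Path 6: K → A → U ← L
  A is a chain here and A is conditioned on, so the path is blocked at A.
Since the path K ← G → L is active, K and L are not d-separated given {A, E, W}.

No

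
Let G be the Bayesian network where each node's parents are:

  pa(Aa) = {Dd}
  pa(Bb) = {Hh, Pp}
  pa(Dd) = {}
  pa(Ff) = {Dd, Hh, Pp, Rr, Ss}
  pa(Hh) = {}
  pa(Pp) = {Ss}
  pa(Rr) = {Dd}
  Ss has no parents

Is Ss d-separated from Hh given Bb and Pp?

4 paths connect Ss and Hh; each must be blocked for d-separation to hold:
Path 1: Ss → Ff ← Hh
  Ff is a collider here and neither Ff nor any of its descendants is conditioned on, so the collider stays closed — the path is blocked at Ff.
Path 2: Ss → Ff ← Pp → Bb ← Hh
  Ff is a collider here and neither Ff nor any of its descendants is conditioned on, so the collider stays closed — the path is blocked at Ff.
Path 3: Ss → Pp → Ff ← Hh
  Pp is a chain here and Pp is conditioned on, so the path is blocked at Pp.
Path 4: Ss → Pp → Bb ← Hh
  Pp is a chain here and Pp is conditioned on, so the path is blocked at Pp.
Since every path is blocked, d-separation holds.

Yes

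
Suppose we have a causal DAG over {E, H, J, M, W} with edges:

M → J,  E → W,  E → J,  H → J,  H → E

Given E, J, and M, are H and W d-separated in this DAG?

Yes

We examine all 2 paths between H and W:
Path 1: H → E → W
  E is a chain here and E is conditioned on, so the path is blocked at E.
Path 2: H → J ← E → W
  E is a fork here and E is conditioned on, so the path is blocked at E.
Every path is blocked, so H and W are d-separated given {E, J, M}.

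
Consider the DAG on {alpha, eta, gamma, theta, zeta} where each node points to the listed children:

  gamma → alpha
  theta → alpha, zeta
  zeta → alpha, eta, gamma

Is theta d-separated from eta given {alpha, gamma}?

3 paths connect theta and eta; each must be blocked for d-separation to hold:
Path 1: theta → zeta → eta
  zeta is a chain and zeta is not conditioned on — no node blocks this path, so it is active.
Path 2: theta → alpha ← gamma ← zeta → eta
  gamma is a chain here and gamma is conditioned on, so the path is blocked at gamma.
Path 3: theta → alpha ← zeta → eta
  alpha is a collider and alpha is conditioned on, which opens it; zeta is a fork and zeta is not conditioned on — no node blocks this path, so it is active.
Because an active path exists, theta and eta are not d-separated.

No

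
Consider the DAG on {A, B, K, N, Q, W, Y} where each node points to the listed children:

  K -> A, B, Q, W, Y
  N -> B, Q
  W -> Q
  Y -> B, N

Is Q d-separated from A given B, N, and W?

6 paths connect Q and A; each must be blocked for d-separation to hold:
  1. Q ← N → B ← Y ← K → A — N:fork[blocks]; B:collider[open]; Y:chain[open]; K:fork[open] ⇒ blocked
  2. Q ← N → B ← K → A — N:fork[blocks]; B:collider[open]; K:fork[open] ⇒ blocked
  3. Q ← N ← Y → B ← K → A — N:chain[blocks]; Y:fork[open]; B:collider[open]; K:fork[open] ⇒ blocked
  4. Q ← N ← Y ← K → A — N:chain[blocks]; Y:chain[open]; K:fork[open] ⇒ blocked
  5. Q ← K → A — K:fork[open] ⇒ active
  6. Q ← W ← K → A — W:chain[blocks]; K:fork[open] ⇒ blocked
Because an active path exists, Q and A are not d-separated.

No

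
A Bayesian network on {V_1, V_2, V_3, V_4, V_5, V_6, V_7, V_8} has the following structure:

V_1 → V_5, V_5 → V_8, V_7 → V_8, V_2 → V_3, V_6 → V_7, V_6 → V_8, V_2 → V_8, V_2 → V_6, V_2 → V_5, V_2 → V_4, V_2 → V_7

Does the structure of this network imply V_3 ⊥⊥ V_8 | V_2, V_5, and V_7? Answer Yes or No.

We examine all 6 paths between V_3 and V_8:
Path 1: V_3 ← V_2 → V_7 ← V_6 → V_8
  V_2 is a fork here and V_2 is conditioned on, so the path is blocked at V_2.
Path 2: V_3 ← V_2 → V_7 → V_8
  V_2 is a fork here and V_2 is conditioned on, so the path is blocked at V_2.
Path 3: V_3 ← V_2 → V_6 → V_7 → V_8
  V_2 is a fork here and V_2 is conditioned on, so the path is blocked at V_2.
Path 4: V_3 ← V_2 → V_6 → V_8
  V_2 is a fork here and V_2 is conditioned on, so the path is blocked at V_2.
Path 5: V_3 ← V_2 → V_8
  V_2 is a fork here and V_2 is conditioned on, so the path is blocked at V_2.
Path 6: V_3 ← V_2 → V_5 → V_8
  V_2 is a fork here and V_2 is conditioned on, so the path is blocked at V_2.
All paths are blocked; V_3 ⊥ V_8 | {V_2, V_5, V_7} holds.

Yes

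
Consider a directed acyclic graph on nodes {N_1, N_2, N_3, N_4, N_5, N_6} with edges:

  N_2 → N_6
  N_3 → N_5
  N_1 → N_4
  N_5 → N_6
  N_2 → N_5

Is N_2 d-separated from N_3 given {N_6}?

No

2 paths connect N_2 and N_3; each must be blocked for d-separation to hold:
  1. N_2 → N_6 ← N_5 ← N_3 — N_6:collider[open]; N_5:chain[open] ⇒ active
  2. N_2 → N_5 ← N_3 — N_5:collider[open] ⇒ active
Because an active path exists, N_2 and N_3 are not d-separated.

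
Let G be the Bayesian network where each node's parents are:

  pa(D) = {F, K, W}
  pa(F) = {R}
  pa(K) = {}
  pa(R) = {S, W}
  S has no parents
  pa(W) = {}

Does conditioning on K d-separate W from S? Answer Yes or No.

2 paths connect W and S; each must be blocked for d-separation to hold:
Path 1: W → R ← S
  R is a collider here and neither R nor any of its descendants is conditioned on, so the collider stays closed — the path is blocked at R.
Path 2: W → D ← F ← R ← S
  D is a collider here and neither D nor any of its descendants is conditioned on, so the collider stays closed — the path is blocked at D.
Since every path is blocked, d-separation holds.

Yes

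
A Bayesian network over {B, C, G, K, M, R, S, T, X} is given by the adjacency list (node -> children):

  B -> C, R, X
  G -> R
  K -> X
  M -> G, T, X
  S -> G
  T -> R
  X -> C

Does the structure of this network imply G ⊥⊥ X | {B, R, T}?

No

There are 6 undirected paths between G and X; checking each against the conditioning set {B, R, T}:
Path 1: G → R ← B → C ← X
  B is a fork here and B is conditioned on, so the path is blocked at B.
Path 2: G → R ← B → X
  B is a fork here and B is conditioned on, so the path is blocked at B.
Path 3: G → R ← T ← M → X
  T is a chain here and T is conditioned on, so the path is blocked at T.
Path 4: G ← M → X
  M is a fork and M is not conditioned on — no node blocks this path, so it is active.
Path 5: G ← M → T → R ← B → C ← X
  T is a chain here and T is conditioned on, so the path is blocked at T.
Path 6: G ← M → T → R ← B → X
  T is a chain here and T is conditioned on, so the path is blocked at T.
Because an active path exists, G and X are not d-separated.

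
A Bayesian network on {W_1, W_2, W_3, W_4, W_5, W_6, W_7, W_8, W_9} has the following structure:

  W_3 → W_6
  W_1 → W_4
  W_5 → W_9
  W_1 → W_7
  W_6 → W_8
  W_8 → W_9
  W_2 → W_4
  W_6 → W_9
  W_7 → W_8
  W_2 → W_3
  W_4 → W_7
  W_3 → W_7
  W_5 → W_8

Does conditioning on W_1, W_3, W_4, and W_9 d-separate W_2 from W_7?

6 paths connect W_2 and W_7; each must be blocked for d-separation to hold:
  1. W_2 → W_3 → W_7 — W_3:chain[blocks] ⇒ blocked
  2. W_2 → W_3 → W_6 → W_8 ← W_7 — W_3:chain[blocks]; W_6:chain[open]; W_8:collider[open] ⇒ blocked
  3. W_2 → W_3 → W_6 → W_9 ← W_8 ← W_7 — W_3:chain[blocks]; W_6:chain[open]; W_9:collider[open]; W_8:chain[open] ⇒ blocked
  4. W_2 → W_3 → W_6 → W_9 ← W_5 → W_8 ← W_7 — W_3:chain[blocks]; W_6:chain[open]; W_9:collider[open]; W_5:fork[open]; W_8:collider[open] ⇒ blocked
  5. W_2 → W_4 → W_7 — W_4:chain[blocks] ⇒ blocked
  6. W_2 → W_4 ← W_1 → W_7 — W_4:collider[open]; W_1:fork[blocks] ⇒ blocked
All paths are blocked; W_2 ⊥ W_7 | {W_1, W_3, W_4, W_9} holds.

Yes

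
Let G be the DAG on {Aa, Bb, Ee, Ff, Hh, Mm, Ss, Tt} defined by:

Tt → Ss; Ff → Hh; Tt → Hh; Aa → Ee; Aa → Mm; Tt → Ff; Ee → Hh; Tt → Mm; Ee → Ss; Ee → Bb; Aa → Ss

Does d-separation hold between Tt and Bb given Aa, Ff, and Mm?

6 paths connect Tt and Bb; each must be blocked for d-separation to hold:
  1. Tt → Mm ← Aa → Ee → Bb — Mm:collider[open]; Aa:fork[blocks]; Ee:chain[open] ⇒ blocked
  2. Tt → Mm ← Aa → Ss ← Ee → Bb — Mm:collider[open]; Aa:fork[blocks]; Ss:collider[blocks]; Ee:fork[open] ⇒ blocked
  3. Tt → Ff → Hh ← Ee → Bb — Ff:chain[blocks]; Hh:collider[blocks]; Ee:fork[open] ⇒ blocked
  4. Tt → Hh ← Ee → Bb — Hh:collider[blocks]; Ee:fork[open] ⇒ blocked
  5. Tt → Ss ← Ee → Bb — Ss:collider[blocks]; Ee:fork[open] ⇒ blocked
  6. Tt → Ss ← Aa → Ee → Bb — Ss:collider[blocks]; Aa:fork[blocks]; Ee:chain[open] ⇒ blocked
Since every path is blocked, d-separation holds.

Yes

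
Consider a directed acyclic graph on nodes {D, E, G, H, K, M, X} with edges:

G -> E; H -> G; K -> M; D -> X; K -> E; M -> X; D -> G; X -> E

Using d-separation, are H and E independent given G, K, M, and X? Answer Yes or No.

Yes

3 paths connect H and E; each must be blocked for d-separation to hold:
Path 1: H → G ← D → X ← M ← K → E
  M is a chain here and M is conditioned on, so the path is blocked at M.
Path 2: H → G ← D → X → E
  X is a chain here and X is conditioned on, so the path is blocked at X.
Path 3: H → G → E
  G is a chain here and G is conditioned on, so the path is blocked at G.
Since every path is blocked, d-separation holds.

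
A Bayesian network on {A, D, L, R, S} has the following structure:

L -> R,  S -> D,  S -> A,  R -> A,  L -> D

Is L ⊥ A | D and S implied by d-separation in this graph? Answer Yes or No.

2 paths connect L and A; each must be blocked for d-separation to hold:
Path 1: L → D ← S → A
  S is a fork here and S is conditioned on, so the path is blocked at S.
Path 2: L → R → A
  R is a chain and R is not conditioned on — no node blocks this path, so it is active.
At least one path is unblocked, so d-separation fails.

No — L and A are not d-separated given {D, S}.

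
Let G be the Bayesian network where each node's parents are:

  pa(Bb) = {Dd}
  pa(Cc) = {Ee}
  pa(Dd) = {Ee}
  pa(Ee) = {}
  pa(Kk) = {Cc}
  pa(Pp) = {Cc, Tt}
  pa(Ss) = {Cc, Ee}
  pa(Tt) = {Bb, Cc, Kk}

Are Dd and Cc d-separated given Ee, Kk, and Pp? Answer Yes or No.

We examine all 5 paths between Dd and Cc:
Path 1: Dd → Bb → Tt → Pp ← Cc
  Bb is a chain and Bb is not conditioned on; Tt is a chain and Tt is not conditioned on; Pp is a collider and Pp is conditioned on, which opens it — no node blocks this path, so it is active.
Path 2: Dd → Bb → Tt ← Cc
  Bb is a chain and Bb is not conditioned on; Tt is a collider and its descendant Pp is conditioned on, which opens it — no node blocks this path, so it is active.
Path 3: Dd → Bb → Tt ← Kk ← Cc
  Kk is a chain here and Kk is conditioned on, so the path is blocked at Kk.
Path 4: Dd ← Ee → Ss ← Cc
  Ee is a fork here and Ee is conditioned on, so the path is blocked at Ee.
Path 5: Dd ← Ee → Cc
  Ee is a fork here and Ee is conditioned on, so the path is blocked at Ee.
Because an active path exists, Dd and Cc are not d-separated.

No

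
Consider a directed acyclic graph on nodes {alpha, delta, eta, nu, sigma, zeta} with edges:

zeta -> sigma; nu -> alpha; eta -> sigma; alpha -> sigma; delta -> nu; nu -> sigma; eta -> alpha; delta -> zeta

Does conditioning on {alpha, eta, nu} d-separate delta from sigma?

There are 4 undirected paths between delta and sigma; checking each against the conditioning set {alpha, eta, nu}:
  1. delta → nu → alpha → sigma — nu:chain[blocks]; alpha:chain[blocks] ⇒ blocked
  2. delta → nu → alpha ← eta → sigma — nu:chain[blocks]; alpha:collider[open]; eta:fork[blocks] ⇒ blocked
  3. delta → nu → sigma — nu:chain[blocks] ⇒ blocked
  4. delta → zeta → sigma — zeta:chain[open] ⇒ active
Since the path delta → zeta → sigma is active, delta and sigma are not d-separated given {alpha, eta, nu}.

No — delta and sigma are not d-separated given {alpha, eta, nu}.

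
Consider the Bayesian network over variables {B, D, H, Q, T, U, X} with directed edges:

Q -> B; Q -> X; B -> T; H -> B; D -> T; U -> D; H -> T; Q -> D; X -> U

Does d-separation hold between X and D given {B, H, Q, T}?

There are 4 undirected paths between X and D; checking each against the conditioning set {B, H, Q, T}:
Path 1: X ← Q → B ← H → T ← D
  Q is a fork here and Q is conditioned on, so the path is blocked at Q.
Path 2: X ← Q → B → T ← D
  Q is a fork here and Q is conditioned on, so the path is blocked at Q.
Path 3: X ← Q → D
  Q is a fork here and Q is conditioned on, so the path is blocked at Q.
Path 4: X → U → D
  U is a chain and U is not conditioned on — no node blocks this path, so it is active.
Since the path X → U → D is active, X and D are not d-separated given {B, H, Q, T}.

No — X and D are not d-separated given {B, H, Q, T}.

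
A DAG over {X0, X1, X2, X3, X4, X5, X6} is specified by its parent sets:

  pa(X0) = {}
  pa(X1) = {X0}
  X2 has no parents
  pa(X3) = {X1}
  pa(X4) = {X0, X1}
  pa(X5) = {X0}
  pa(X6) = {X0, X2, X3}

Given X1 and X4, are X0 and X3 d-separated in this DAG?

We examine all 3 paths between X0 and X3:
  1. X0 → X6 ← X3 — X6:collider[blocks] ⇒ blocked
  2. X0 → X4 ← X1 → X3 — X4:collider[open]; X1:fork[blocks] ⇒ blocked
  3. X0 → X1 → X3 — X1:chain[blocks] ⇒ blocked
Since every path is blocked, d-separation holds.

Yes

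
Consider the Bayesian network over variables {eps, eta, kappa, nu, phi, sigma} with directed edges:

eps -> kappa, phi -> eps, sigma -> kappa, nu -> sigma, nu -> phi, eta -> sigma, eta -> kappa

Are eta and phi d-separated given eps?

Yes

There are 4 undirected paths between eta and phi; checking each against the conditioning set {eps}:
Path 1: eta → sigma ← nu → phi
  sigma is a collider here and neither sigma nor any of its descendants is conditioned on, so the collider stays closed — the path is blocked at sigma.
Path 2: eta → sigma → kappa ← eps ← phi
  kappa is a collider here and neither kappa nor any of its descendants is conditioned on, so the collider stays closed — the path is blocked at kappa.
Path 3: eta → kappa ← sigma ← nu → phi
  kappa is a collider here and neither kappa nor any of its descendants is conditioned on, so the collider stays closed — the path is blocked at kappa.
Path 4: eta → kappa ← eps ← phi
  kappa is a collider here and neither kappa nor any of its descendants is conditioned on, so the collider stays closed — the path is blocked at kappa.
Since every path is blocked, d-separation holds.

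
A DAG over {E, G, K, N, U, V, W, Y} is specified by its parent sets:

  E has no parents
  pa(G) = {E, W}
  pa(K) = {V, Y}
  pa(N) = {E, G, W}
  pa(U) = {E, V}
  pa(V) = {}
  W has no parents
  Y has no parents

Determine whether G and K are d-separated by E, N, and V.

Yes

We examine all 3 paths between G and K:
Path 1: G → N ← E → U ← V → K
  E is a fork here and E is conditioned on, so the path is blocked at E.
Path 2: G ← E → U ← V → K
  E is a fork here and E is conditioned on, so the path is blocked at E.
Path 3: G ← W → N ← E → U ← V → K
  E is a fork here and E is conditioned on, so the path is blocked at E.
Every path is blocked, so G and K are d-separated given {E, N, V}.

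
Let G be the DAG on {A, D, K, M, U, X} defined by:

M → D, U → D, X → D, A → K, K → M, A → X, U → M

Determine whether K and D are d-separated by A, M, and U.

Enumerating the 3 paths from K to D and testing each for blocking by {A, M, U}:
Path 1: K ← A → X → D
  A is a fork here and A is conditioned on, so the path is blocked at A.
Path 2: K → M ← U → D
  U is a fork here and U is conditioned on, so the path is blocked at U.
Path 3: K → M → D
  M is a chain here and M is conditioned on, so the path is blocked at M.
Since every path is blocked, d-separation holds.

Yes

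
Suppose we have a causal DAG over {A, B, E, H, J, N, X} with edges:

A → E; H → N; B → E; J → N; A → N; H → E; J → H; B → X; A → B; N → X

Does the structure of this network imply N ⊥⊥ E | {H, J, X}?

No

6 paths connect N and E; each must be blocked for d-separation to hold:
  1. N ← J → H → E — J:fork[blocks]; H:chain[blocks] ⇒ blocked
  2. N ← A → B → E — A:fork[open]; B:chain[open] ⇒ active
  3. N ← A → E — A:fork[open] ⇒ active
  4. N ← H → E — H:fork[blocks] ⇒ blocked
  5. N → X ← B ← A → E — X:collider[open]; B:chain[open]; A:fork[open] ⇒ active
  6. N → X ← B → E — X:collider[open]; B:fork[open] ⇒ active
Because an active path exists, N and E are not d-separated.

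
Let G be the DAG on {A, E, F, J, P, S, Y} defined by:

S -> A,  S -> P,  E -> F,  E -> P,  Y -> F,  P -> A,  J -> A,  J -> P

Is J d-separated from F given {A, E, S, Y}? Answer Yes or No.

Yes — J and F are d-separated given {A, E, S, Y}.

3 paths connect J and F; each must be blocked for d-separation to hold:
  1. J → A ← S → P ← E → F — A:collider[open]; S:fork[blocks]; P:collider[open]; E:fork[blocks] ⇒ blocked
  2. J → A ← P ← E → F — A:collider[open]; P:chain[open]; E:fork[blocks] ⇒ blocked
  3. J → P ← E → F — P:collider[open]; E:fork[blocks] ⇒ blocked
Every path is blocked, so J and F are d-separated given {A, E, S, Y}.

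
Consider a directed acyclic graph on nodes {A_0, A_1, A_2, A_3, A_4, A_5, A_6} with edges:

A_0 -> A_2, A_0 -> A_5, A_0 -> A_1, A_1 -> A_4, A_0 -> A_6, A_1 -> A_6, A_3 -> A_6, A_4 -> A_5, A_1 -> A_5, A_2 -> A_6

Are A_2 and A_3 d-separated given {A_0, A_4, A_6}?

5 paths connect A_2 and A_3; each must be blocked for d-separation to hold:
Path 1: A_2 ← A_0 → A_1 → A_6 ← A_3
  A_0 is a fork here and A_0 is conditioned on, so the path is blocked at A_0.
Path 2: A_2 ← A_0 → A_6 ← A_3
  A_0 is a fork here and A_0 is conditioned on, so the path is blocked at A_0.
Path 3: A_2 ← A_0 → A_5 ← A_1 → A_6 ← A_3
  A_0 is a fork here and A_0 is conditioned on, so the path is blocked at A_0.
Path 4: A_2 ← A_0 → A_5 ← A_4 ← A_1 → A_6 ← A_3
  A_0 is a fork here and A_0 is conditioned on, so the path is blocked at A_0.
Path 5: A_2 → A_6 ← A_3
  A_6 is a collider and A_6 is conditioned on, which opens it — no node blocks this path, so it is active.
At least one path is unblocked, so d-separation fails.

No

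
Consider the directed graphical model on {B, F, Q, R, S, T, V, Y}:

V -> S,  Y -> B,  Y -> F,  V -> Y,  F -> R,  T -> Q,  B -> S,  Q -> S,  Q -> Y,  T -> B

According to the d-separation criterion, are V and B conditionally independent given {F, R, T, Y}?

Yes — V and B are d-separated given {F, R, T, Y}.

Enumerating the 6 paths from V to B and testing each for blocking by {F, R, T, Y}:
Path 1: V → Y ← Q → S ← B
  S is a collider here and neither S nor any of its descendants is conditioned on, so the collider stays closed — the path is blocked at S.
Path 2: V → Y ← Q ← T → B
  T is a fork here and T is conditioned on, so the path is blocked at T.
Path 3: V → Y → B
  Y is a chain here and Y is conditioned on, so the path is blocked at Y.
Path 4: V → S ← Q → Y → B
  S is a collider here and neither S nor any of its descendants is conditioned on, so the collider stays closed — the path is blocked at S.
Path 5: V → S ← Q ← T → B
  S is a collider here and neither S nor any of its descendants is conditioned on, so the collider stays closed — the path is blocked at S.
Path 6: V → S ← B
  S is a collider here and neither S nor any of its descendants is conditioned on, so the collider stays closed — the path is blocked at S.
Since every path is blocked, d-separation holds.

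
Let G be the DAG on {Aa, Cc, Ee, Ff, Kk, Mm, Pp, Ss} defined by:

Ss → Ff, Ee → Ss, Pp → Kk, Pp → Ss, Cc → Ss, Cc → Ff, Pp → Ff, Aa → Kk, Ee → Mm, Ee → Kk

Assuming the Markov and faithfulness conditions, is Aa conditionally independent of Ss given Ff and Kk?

No

Enumerating the 4 paths from Aa to Ss and testing each for blocking by {Ff, Kk}:
Path 1: Aa → Kk ← Pp → Ss
  Kk is a collider and Kk is conditioned on, which opens it; Pp is a fork and Pp is not conditioned on — no node blocks this path, so it is active.
Path 2: Aa → Kk ← Pp → Ff ← Cc → Ss
  Kk is a collider and Kk is conditioned on, which opens it; Pp is a fork and Pp is not conditioned on; Ff is a collider and Ff is conditioned on, which opens it; Cc is a fork and Cc is not conditioned on — no node blocks this path, so it is active.
Path 3: Aa → Kk ← Pp → Ff ← Ss
  Kk is a collider and Kk is conditioned on, which opens it; Pp is a fork and Pp is not conditioned on; Ff is a collider and Ff is conditioned on, which opens it — no node blocks this path, so it is active.
Path 4: Aa → Kk ← Ee → Ss
  Kk is a collider and Kk is conditioned on, which opens it; Ee is a fork and Ee is not conditioned on — no node blocks this path, so it is active.
Because an active path exists, Aa and Ss are not d-separated.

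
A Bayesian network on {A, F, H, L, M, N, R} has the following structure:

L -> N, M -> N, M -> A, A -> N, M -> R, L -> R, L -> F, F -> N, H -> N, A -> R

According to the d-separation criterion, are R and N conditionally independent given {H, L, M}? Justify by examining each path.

No

Enumerating the 6 paths from R to N and testing each for blocking by {H, L, M}:
  1. R ← L → F → N — L:fork[blocks]; F:chain[open] ⇒ blocked
  2. R ← L → N — L:fork[blocks] ⇒ blocked
  3. R ← M → A → N — M:fork[blocks]; A:chain[open] ⇒ blocked
  4. R ← M → N — M:fork[blocks] ⇒ blocked
  5. R ← A ← M → N — A:chain[open]; M:fork[blocks] ⇒ blocked
  6. R ← A → N — A:fork[open] ⇒ active
Because an active path exists, R and N are not d-separated.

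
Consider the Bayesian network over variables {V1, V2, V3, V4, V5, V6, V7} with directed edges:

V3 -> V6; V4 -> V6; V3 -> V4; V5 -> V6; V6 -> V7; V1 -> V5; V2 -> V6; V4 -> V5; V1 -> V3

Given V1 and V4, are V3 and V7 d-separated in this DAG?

5 paths connect V3 and V7; each must be blocked for d-separation to hold:
Path 1: V3 → V6 → V7
  V6 is a chain and V6 is not conditioned on — no node blocks this path, so it is active.
Path 2: V3 → V4 → V5 → V6 → V7
  V4 is a chain here and V4 is conditioned on, so the path is blocked at V4.
Path 3: V3 → V4 → V6 → V7
  V4 is a chain here and V4 is conditioned on, so the path is blocked at V4.
Path 4: V3 ← V1 → V5 → V6 → V7
  V1 is a fork here and V1 is conditioned on, so the path is blocked at V1.
Path 5: V3 ← V1 → V5 ← V4 → V6 → V7
  V1 is a fork here and V1 is conditioned on, so the path is blocked at V1.
Because an active path exists, V3 and V7 are not d-separated.

No — V3 and V7 are not d-separated given {V1, V4}.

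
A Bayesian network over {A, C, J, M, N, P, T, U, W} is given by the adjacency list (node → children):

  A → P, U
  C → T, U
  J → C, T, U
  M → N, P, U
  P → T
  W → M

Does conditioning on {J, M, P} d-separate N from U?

We examine all 6 paths between N and U:
  1. N ← M → U — M:fork[blocks] ⇒ blocked
  2. N ← M → P ← A → U — M:fork[blocks]; P:collider[open]; A:fork[open] ⇒ blocked
  3. N ← M → P → T ← C → U — M:fork[blocks]; P:chain[blocks]; T:collider[blocks]; C:fork[open] ⇒ blocked
  4. N ← M → P → T ← C ← J → U — M:fork[blocks]; P:chain[blocks]; T:collider[blocks]; C:chain[open]; J:fork[blocks] ⇒ blocked
  5. N ← M → P → T ← J → U — M:fork[blocks]; P:chain[blocks]; T:collider[blocks]; J:fork[blocks] ⇒ blocked
  6. N ← M → P → T ← J → C → U — M:fork[blocks]; P:chain[blocks]; T:collider[blocks]; J:fork[blocks]; C:chain[open] ⇒ blocked
Every path is blocked, so N and U are d-separated given {J, M, P}.

Yes — N and U are d-separated given {J, M, P}.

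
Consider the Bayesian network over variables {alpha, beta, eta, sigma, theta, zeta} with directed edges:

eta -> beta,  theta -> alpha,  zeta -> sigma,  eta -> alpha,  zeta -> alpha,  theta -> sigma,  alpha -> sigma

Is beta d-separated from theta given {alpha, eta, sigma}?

Yes

3 paths connect beta and theta; each must be blocked for d-separation to hold:
Path 1: beta ← eta → alpha ← zeta → sigma ← theta
  eta is a fork here and eta is conditioned on, so the path is blocked at eta.
Path 2: beta ← eta → alpha → sigma ← theta
  eta is a fork here and eta is conditioned on, so the path is blocked at eta.
Path 3: beta ← eta → alpha ← theta
  eta is a fork here and eta is conditioned on, so the path is blocked at eta.
Since every path is blocked, d-separation holds.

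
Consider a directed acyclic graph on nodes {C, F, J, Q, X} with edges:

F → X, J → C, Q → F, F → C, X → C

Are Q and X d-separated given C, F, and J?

Yes — Q and X are d-separated given {C, F, J}.

We examine all 2 paths between Q and X:
Path 1: Q → F → C ← X
  F is a chain here and F is conditioned on, so the path is blocked at F.
Path 2: Q → F → X
  F is a chain here and F is conditioned on, so the path is blocked at F.
Every path is blocked, so Q and X are d-separated given {C, F, J}.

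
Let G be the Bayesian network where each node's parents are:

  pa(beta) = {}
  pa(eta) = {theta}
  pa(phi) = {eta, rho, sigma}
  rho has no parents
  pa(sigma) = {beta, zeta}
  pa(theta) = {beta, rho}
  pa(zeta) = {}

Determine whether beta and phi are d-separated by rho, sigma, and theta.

Yes — beta and phi are d-separated given {rho, sigma, theta}.

3 paths connect beta and phi; each must be blocked for d-separation to hold:
Path 1: beta → theta ← rho → phi
  rho is a fork here and rho is conditioned on, so the path is blocked at rho.
Path 2: beta → theta → eta → phi
  theta is a chain here and theta is conditioned on, so the path is blocked at theta.
Path 3: beta → sigma → phi
  sigma is a chain here and sigma is conditioned on, so the path is blocked at sigma.
Since every path is blocked, d-separation holds.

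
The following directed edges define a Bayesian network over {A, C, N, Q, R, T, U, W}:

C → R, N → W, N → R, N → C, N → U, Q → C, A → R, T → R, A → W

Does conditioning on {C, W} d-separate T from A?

Yes

We examine all 3 paths between T and A:
  1. T → R ← C ← N → W ← A — R:collider[blocks]; C:chain[blocks]; N:fork[open]; W:collider[open] ⇒ blocked
  2. T → R ← N → W ← A — R:collider[blocks]; N:fork[open]; W:collider[open] ⇒ blocked
  3. T → R ← A — R:collider[blocks] ⇒ blocked
All paths are blocked; T ⊥ A | {C, W} holds.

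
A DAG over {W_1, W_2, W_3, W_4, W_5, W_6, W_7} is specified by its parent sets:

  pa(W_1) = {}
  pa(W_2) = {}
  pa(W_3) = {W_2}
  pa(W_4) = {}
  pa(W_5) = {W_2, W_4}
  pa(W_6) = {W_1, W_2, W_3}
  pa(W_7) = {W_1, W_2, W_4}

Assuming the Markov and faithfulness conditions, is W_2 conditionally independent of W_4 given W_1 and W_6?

Yes — W_2 and W_4 are d-separated given {W_1, W_6}.

We examine all 4 paths between W_2 and W_4:
Path 1: W_2 → W_3 → W_6 ← W_1 → W_7 ← W_4
  W_1 is a fork here and W_1 is conditioned on, so the path is blocked at W_1.
Path 2: W_2 → W_6 ← W_1 → W_7 ← W_4
  W_1 is a fork here and W_1 is conditioned on, so the path is blocked at W_1.
Path 3: W_2 → W_5 ← W_4
  W_5 is a collider here and neither W_5 nor any of its descendants is conditioned on, so the collider stays closed — the path is blocked at W_5.
Path 4: W_2 → W_7 ← W_4
  W_7 is a collider here and neither W_7 nor any of its descendants is conditioned on, so the collider stays closed — the path is blocked at W_7.
All paths are blocked; W_2 ⊥ W_4 | {W_1, W_6} holds.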